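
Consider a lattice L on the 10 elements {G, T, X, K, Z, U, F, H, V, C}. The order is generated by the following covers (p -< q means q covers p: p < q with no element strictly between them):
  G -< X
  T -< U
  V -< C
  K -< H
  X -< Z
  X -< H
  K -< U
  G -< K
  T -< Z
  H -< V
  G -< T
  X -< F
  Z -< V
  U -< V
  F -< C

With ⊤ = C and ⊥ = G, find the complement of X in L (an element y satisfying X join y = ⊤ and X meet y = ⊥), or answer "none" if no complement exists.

none

For every candidate y, either X ∨ y ≠ C or X ∧ y ≠ G; no complement exists.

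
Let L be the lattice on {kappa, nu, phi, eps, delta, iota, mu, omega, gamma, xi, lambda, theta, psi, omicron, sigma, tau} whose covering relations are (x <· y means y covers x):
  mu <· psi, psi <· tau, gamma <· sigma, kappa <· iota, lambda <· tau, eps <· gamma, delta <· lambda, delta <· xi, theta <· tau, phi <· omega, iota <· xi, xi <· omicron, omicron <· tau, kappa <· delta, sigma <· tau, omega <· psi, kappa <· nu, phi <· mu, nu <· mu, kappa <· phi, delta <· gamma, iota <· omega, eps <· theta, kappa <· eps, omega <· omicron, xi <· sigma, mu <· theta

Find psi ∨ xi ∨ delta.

Common upper bounds of {psi, xi, delta}: tau.
The least among these is tau.

tau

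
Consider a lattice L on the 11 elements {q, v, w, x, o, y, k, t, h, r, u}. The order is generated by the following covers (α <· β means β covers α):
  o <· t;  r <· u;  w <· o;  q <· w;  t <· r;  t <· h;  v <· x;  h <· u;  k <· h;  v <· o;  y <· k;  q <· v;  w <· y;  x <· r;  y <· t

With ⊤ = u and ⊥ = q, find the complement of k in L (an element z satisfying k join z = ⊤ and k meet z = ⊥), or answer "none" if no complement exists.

x

Need z with k ∨ z = u and k ∧ z = q.
Checking each element gives: x.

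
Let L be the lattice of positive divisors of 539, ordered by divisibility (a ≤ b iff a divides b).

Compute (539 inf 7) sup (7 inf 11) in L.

7

539 ∧ 7 = 7
7 ∧ 11 = 1
7 ∨ 1 = 7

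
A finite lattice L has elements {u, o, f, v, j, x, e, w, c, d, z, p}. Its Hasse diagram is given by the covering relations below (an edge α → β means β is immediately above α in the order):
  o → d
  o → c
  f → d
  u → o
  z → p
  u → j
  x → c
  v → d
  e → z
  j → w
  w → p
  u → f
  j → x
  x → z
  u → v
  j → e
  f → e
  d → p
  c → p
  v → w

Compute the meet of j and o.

u

Common lower bounds of {j, o}: u.
The greatest among these is u.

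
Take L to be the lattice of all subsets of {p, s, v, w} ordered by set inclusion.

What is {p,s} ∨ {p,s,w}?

Under ⊆, join is union: {p,s} ∪ {p,s,w} = {p,s,w}.

{p,s,w}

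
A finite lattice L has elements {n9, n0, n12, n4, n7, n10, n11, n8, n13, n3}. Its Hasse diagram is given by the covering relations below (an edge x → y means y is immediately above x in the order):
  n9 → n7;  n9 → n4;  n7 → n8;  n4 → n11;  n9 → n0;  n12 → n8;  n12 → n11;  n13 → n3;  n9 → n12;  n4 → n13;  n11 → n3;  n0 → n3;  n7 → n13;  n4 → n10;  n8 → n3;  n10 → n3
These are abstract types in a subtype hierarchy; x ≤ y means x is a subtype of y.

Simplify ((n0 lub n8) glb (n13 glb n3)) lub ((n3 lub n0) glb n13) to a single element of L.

n0 ∨ n8 = n3
n13 ∧ n3 = n13
n3 ∧ n13 = n13
n3 ∨ n0 = n3
n3 ∧ n13 = n13
n13 ∨ n13 = n13

n13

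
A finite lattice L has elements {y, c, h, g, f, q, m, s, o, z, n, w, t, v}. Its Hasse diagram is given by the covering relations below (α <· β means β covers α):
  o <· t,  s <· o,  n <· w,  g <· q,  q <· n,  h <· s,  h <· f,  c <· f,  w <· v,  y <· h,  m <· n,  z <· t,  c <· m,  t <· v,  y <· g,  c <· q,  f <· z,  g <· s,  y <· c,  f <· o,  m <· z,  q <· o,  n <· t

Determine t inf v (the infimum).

t

Common lower bounds of {t, v}: c, f, g, h, m, n, o, q, s, t, y, z.
The greatest among these is t.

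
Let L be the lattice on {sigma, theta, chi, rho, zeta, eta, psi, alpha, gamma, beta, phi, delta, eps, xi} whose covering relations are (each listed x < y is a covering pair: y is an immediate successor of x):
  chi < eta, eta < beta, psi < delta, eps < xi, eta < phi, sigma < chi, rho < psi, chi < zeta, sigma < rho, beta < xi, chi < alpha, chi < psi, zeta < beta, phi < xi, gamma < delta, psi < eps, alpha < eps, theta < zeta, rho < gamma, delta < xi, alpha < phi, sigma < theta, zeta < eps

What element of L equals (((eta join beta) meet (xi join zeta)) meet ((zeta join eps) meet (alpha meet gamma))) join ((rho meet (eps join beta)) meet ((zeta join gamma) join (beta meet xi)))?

rho

eta ∨ beta = beta
xi ∨ zeta = xi
beta ∧ xi = beta
zeta ∨ eps = eps
alpha ∧ gamma = sigma
eps ∧ sigma = sigma
beta ∧ sigma = sigma
eps ∨ beta = xi
rho ∧ xi = rho
zeta ∨ gamma = xi
beta ∧ xi = beta
xi ∨ beta = xi
rho ∧ xi = rho
sigma ∨ rho = rho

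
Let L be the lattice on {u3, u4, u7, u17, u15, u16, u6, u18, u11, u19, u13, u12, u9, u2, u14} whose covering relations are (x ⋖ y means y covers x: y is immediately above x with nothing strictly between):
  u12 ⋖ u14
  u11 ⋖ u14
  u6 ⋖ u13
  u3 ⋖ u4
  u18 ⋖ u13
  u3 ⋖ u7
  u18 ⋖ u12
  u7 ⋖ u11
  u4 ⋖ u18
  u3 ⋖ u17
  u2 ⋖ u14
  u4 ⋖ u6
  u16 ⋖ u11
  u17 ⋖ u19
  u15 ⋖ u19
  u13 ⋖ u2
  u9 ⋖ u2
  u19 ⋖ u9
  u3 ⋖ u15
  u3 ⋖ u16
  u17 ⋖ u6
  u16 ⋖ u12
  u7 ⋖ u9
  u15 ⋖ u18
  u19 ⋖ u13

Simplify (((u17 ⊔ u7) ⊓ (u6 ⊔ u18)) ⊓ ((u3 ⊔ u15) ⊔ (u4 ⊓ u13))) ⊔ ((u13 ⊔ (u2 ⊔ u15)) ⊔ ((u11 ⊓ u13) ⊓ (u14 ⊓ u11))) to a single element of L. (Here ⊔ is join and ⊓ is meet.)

u2

u17 ∨ u7 = u9
u6 ∨ u18 = u13
u9 ∧ u13 = u19
u3 ∨ u15 = u15
u4 ∧ u13 = u4
u15 ∨ u4 = u18
u19 ∧ u18 = u15
u2 ∨ u15 = u2
u13 ∨ u2 = u2
u11 ∧ u13 = u3
u14 ∧ u11 = u11
u3 ∧ u11 = u3
u2 ∨ u3 = u2
u15 ∨ u2 = u2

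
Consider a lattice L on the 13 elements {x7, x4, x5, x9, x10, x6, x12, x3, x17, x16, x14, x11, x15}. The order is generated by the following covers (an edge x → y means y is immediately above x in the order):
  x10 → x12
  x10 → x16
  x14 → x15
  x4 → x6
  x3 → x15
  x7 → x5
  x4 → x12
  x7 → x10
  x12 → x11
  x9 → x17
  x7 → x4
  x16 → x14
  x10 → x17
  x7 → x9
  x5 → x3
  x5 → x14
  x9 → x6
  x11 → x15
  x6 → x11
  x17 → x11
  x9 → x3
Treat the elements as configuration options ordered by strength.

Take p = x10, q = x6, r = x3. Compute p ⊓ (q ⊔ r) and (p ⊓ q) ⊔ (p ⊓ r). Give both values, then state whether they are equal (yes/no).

q ⊔ r = x15, so p ⊓ (q ⊔ r) = x10 ⊓ x15 = x10.
p ⊓ q = x7 and p ⊓ r = x7, so (p ⊓ q) ⊔ (p ⊓ r) = x7 ⊔ x7 = x7.
Equal: no.

x10; x7; no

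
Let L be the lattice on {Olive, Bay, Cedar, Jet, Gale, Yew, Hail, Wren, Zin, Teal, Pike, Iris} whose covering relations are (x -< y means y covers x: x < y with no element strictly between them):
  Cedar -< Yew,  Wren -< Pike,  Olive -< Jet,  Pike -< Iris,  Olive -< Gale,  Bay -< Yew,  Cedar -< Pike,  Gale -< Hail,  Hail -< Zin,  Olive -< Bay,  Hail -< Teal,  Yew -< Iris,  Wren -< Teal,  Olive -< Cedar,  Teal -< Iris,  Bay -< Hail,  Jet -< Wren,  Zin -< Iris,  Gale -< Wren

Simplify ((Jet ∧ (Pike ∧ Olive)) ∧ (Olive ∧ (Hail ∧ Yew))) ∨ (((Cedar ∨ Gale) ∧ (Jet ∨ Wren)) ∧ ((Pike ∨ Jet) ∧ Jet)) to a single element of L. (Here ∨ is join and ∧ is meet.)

Jet

Pike ∧ Olive = Olive
Jet ∧ Olive = Olive
Hail ∧ Yew = Bay
Olive ∧ Bay = Olive
Olive ∧ Olive = Olive
Cedar ∨ Gale = Pike
Jet ∨ Wren = Wren
Pike ∧ Wren = Wren
Pike ∨ Jet = Pike
Pike ∧ Jet = Jet
Wren ∧ Jet = Jet
Olive ∨ Jet = Jet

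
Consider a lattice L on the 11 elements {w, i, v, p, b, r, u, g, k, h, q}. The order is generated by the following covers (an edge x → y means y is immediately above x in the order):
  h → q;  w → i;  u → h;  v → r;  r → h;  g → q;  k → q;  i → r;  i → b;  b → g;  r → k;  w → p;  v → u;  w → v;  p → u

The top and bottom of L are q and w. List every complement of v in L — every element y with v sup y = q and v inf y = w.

b, g

Need y with v ∨ y = q and v ∧ y = w.
Checking each element gives: b, g.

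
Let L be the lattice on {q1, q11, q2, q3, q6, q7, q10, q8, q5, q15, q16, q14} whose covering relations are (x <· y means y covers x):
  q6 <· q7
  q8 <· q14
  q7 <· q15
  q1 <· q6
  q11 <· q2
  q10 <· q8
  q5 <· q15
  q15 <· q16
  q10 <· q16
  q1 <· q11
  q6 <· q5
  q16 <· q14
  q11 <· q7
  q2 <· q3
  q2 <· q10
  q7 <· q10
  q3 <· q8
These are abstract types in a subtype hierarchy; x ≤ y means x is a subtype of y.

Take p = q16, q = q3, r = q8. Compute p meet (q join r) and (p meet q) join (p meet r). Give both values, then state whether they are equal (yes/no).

q join r = q8, so p meet (q join r) = q16 meet q8 = q10.
p meet q = q2 and p meet r = q10, so (p meet q) join (p meet r) = q2 join q10 = q10.
Equal: yes.

q10; q10; yes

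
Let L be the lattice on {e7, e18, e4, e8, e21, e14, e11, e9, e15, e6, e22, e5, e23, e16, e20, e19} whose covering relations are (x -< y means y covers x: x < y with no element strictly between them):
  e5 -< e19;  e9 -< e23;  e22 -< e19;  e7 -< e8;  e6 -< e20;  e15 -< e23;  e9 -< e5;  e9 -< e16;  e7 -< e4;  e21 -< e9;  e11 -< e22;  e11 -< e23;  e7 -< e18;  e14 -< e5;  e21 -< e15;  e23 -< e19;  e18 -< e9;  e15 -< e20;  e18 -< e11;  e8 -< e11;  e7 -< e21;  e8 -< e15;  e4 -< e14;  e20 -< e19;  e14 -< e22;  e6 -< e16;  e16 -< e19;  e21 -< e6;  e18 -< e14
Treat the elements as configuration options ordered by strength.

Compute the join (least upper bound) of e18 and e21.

Common upper bounds of {e18, e21}: e16, e19, e23, e5, e9.
The least among these is e9.

e9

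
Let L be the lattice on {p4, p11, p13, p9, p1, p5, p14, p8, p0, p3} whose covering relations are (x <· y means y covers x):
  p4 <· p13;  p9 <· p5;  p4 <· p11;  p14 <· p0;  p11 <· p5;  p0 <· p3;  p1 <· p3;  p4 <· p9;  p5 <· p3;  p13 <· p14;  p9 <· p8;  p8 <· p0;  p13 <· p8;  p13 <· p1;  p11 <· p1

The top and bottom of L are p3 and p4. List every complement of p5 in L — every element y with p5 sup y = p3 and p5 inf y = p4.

Need y with p5 ∨ y = p3 and p5 ∧ y = p4.
Checking each element gives: p13, p14.

p13, p14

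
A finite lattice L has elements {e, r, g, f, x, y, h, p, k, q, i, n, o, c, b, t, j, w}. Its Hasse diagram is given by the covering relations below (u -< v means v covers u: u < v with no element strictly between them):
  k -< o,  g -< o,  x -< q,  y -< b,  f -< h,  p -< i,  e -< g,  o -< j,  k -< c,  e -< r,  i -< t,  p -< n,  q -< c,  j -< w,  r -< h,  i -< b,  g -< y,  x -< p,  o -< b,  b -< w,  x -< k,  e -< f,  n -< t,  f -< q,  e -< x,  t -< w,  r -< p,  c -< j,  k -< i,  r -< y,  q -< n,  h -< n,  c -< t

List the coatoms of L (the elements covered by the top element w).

b, j, t

The coatoms are exactly the elements covered by w: b, j, t.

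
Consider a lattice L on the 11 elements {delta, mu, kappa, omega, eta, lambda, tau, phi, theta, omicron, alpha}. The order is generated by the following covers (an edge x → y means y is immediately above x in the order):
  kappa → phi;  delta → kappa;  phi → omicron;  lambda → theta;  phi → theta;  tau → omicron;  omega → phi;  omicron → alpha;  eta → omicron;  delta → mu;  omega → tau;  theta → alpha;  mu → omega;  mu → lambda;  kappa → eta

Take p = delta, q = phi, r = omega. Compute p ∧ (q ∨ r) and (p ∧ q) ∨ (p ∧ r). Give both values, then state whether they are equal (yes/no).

q ∨ r = phi, so p ∧ (q ∨ r) = delta ∧ phi = delta.
p ∧ q = delta and p ∧ r = delta, so (p ∧ q) ∨ (p ∧ r) = delta ∨ delta = delta.
Equal: yes.

delta; delta; yes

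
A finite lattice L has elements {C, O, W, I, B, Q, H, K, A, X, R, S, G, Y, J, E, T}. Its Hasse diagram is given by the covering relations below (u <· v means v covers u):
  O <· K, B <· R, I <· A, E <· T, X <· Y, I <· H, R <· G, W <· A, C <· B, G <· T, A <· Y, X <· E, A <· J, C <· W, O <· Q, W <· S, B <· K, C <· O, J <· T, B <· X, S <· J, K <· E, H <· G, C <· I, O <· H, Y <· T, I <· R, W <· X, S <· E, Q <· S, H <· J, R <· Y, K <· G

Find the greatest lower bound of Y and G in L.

R

Common lower bounds of {Y, G}: B, C, I, R.
The greatest among these is R.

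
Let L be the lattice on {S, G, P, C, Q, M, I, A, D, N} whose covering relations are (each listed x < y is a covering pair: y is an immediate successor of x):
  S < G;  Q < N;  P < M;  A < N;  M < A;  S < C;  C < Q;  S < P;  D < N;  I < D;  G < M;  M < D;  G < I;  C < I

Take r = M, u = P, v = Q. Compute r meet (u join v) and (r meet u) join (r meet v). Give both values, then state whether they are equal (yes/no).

u join v = N, so r meet (u join v) = M meet N = M.
r meet u = P and r meet v = S, so (r meet u) join (r meet v) = P join S = P.
Equal: no.

M; P; no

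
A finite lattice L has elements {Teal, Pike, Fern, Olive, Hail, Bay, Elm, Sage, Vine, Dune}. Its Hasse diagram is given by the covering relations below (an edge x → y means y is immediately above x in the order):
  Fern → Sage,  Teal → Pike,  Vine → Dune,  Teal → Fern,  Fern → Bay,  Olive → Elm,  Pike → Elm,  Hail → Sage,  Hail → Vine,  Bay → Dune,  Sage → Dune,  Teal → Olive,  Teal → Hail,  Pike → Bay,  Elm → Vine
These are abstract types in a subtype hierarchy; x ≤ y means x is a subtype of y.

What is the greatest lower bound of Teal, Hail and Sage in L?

Common lower bounds of {Teal, Hail, Sage}: Teal.
The greatest among these is Teal.

Teal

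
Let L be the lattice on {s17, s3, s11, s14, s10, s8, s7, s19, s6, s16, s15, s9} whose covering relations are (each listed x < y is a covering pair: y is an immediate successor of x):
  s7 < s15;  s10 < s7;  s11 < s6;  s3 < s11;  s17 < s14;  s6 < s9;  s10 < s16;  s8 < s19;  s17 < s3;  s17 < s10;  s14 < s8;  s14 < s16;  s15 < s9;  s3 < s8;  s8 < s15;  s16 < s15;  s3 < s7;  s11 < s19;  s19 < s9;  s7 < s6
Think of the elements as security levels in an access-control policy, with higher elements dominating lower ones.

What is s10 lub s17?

s10

Common upper bounds of {s10, s17}: s10, s15, s16, s6, s7, s9.
The least among these is s10.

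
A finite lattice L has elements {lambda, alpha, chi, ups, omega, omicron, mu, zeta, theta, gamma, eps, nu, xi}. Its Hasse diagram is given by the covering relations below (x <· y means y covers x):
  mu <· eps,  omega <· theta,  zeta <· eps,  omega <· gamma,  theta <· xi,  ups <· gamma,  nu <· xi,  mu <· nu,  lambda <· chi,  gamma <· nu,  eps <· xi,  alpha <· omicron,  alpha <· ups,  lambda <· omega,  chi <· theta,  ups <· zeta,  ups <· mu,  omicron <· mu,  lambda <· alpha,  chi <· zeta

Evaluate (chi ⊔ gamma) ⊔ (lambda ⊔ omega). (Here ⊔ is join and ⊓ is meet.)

chi ∨ gamma = xi
lambda ∨ omega = omega
xi ∨ omega = xi

xi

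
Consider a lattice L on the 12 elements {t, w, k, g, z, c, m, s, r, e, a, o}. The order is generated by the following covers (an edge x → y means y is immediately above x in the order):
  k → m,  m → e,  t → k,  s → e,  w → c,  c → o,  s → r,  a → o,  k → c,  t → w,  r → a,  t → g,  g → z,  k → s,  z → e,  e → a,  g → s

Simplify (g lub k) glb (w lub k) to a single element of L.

g ∨ k = s
w ∨ k = c
s ∧ c = k

k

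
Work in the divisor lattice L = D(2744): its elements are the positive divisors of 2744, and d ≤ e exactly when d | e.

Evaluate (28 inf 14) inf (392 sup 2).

14

28 ∧ 14 = 14
392 ∨ 2 = 392
14 ∧ 392 = 14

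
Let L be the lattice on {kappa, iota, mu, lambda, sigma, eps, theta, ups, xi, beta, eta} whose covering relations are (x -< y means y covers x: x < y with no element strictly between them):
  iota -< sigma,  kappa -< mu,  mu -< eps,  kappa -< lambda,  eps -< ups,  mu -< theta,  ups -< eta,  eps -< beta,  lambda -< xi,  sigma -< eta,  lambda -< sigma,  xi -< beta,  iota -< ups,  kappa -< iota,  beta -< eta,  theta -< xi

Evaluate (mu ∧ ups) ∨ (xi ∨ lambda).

mu ∧ ups = mu
xi ∨ lambda = xi
mu ∨ xi = xi

xi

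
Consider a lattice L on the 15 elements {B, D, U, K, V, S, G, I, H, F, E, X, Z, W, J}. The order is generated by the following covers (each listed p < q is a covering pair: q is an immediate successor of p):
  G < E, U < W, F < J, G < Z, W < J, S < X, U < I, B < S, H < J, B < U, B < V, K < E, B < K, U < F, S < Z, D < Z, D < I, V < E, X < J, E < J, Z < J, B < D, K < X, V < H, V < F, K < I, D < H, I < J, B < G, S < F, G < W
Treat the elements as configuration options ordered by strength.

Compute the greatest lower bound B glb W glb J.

B

Common lower bounds of {B, W, J}: B.
The greatest among these is B.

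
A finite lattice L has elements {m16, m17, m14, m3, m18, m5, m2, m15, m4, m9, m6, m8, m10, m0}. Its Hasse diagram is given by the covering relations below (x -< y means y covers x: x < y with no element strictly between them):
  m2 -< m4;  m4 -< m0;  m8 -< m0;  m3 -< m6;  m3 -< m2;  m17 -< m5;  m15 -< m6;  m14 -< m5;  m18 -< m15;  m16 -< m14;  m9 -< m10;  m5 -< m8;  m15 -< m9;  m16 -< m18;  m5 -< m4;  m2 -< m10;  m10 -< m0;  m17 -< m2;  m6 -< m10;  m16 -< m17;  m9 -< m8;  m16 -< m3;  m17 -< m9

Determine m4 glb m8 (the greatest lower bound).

m5

Common lower bounds of {m4, m8}: m14, m16, m17, m5.
The greatest among these is m5.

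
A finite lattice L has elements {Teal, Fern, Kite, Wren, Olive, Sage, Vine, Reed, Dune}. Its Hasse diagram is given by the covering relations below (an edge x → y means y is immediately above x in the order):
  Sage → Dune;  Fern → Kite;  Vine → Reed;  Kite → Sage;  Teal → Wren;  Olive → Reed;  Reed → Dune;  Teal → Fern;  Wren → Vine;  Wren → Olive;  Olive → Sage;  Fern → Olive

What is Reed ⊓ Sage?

Olive

Common lower bounds of {Reed, Sage}: Fern, Olive, Teal, Wren.
The greatest among these is Olive.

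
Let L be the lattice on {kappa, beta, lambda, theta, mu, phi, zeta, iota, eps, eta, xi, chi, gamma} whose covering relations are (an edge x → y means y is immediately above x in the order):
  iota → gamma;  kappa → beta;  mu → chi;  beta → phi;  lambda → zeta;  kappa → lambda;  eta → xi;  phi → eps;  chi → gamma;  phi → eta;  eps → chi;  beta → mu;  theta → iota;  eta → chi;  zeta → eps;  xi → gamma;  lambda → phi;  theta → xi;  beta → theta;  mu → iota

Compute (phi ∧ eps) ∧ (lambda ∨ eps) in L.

phi ∧ eps = phi
lambda ∨ eps = eps
phi ∧ eps = phi

phi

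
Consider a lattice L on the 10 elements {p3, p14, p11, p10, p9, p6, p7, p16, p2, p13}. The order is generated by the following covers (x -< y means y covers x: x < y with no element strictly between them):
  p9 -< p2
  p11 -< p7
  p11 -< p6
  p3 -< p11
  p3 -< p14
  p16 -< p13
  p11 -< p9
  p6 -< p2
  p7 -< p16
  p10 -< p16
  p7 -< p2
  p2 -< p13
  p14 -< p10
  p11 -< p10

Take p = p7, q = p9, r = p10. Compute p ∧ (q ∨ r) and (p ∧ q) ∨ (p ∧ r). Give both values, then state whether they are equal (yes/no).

q ∨ r = p13, so p ∧ (q ∨ r) = p7 ∧ p13 = p7.
p ∧ q = p11 and p ∧ r = p11, so (p ∧ q) ∨ (p ∧ r) = p11 ∨ p11 = p11.
Equal: no.

p7; p11; no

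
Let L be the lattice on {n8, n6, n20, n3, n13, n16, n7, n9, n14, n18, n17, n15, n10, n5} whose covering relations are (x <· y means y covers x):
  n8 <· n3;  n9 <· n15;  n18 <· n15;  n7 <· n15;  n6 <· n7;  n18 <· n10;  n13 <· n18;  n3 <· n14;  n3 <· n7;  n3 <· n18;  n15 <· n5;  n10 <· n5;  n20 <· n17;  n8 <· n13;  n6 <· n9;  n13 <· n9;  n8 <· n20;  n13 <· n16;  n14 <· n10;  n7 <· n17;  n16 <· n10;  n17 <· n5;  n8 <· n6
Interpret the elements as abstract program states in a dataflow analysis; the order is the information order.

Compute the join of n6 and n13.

n9

Common upper bounds of {n6, n13}: n15, n5, n9.
The least among these is n9.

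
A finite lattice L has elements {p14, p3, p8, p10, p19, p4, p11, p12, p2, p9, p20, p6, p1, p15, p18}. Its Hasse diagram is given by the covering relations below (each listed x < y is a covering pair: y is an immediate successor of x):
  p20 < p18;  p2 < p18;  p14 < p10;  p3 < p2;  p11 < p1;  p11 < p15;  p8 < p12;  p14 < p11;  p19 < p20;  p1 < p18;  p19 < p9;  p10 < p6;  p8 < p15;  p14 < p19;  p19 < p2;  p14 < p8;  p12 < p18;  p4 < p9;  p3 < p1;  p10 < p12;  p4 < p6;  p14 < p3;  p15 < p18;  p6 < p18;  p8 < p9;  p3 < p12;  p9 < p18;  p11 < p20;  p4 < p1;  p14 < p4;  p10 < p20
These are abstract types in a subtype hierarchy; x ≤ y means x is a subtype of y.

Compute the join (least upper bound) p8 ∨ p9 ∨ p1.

p18

Common upper bounds of {p8, p9, p1}: p18.
The least among these is p18.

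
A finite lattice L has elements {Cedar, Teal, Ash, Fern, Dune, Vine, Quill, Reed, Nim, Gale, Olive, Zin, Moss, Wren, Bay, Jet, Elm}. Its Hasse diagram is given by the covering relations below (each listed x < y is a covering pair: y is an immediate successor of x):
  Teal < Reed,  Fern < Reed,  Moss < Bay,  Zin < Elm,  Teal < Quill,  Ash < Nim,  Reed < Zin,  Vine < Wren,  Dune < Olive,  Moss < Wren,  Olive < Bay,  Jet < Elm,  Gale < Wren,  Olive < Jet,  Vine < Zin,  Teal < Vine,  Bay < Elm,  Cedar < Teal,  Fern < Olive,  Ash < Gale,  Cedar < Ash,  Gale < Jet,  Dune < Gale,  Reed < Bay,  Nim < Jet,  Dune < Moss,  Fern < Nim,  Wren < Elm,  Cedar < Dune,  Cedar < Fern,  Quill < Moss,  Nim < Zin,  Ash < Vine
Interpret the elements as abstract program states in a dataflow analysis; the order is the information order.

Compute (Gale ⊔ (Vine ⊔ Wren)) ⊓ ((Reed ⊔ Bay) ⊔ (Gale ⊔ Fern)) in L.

Vine ∨ Wren = Wren
Gale ∨ Wren = Wren
Reed ∨ Bay = Bay
Gale ∨ Fern = Jet
Bay ∨ Jet = Elm
Wren ∧ Elm = Wren

Wren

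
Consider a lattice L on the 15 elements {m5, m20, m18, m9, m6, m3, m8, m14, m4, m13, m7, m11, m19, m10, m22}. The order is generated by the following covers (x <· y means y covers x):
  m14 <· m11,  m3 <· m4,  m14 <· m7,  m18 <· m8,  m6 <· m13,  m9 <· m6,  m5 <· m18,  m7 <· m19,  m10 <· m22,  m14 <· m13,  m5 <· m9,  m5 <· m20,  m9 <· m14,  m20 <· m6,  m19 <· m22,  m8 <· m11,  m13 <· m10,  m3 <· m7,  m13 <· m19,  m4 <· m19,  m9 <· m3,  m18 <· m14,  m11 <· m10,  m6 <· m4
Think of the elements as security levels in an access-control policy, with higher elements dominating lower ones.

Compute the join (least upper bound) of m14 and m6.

m13

Common upper bounds of {m14, m6}: m10, m13, m19, m22.
The least among these is m13.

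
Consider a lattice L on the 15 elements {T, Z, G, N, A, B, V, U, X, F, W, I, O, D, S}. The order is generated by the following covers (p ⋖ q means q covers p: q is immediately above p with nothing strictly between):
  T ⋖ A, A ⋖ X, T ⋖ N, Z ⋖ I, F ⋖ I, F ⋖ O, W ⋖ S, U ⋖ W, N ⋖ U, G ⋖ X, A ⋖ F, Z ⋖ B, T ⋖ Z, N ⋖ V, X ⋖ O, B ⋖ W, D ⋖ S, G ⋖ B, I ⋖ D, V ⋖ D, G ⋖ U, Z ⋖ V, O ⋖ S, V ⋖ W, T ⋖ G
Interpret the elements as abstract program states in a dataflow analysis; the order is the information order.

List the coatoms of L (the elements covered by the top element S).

The coatoms are exactly the elements covered by S: D, O, W.

D, O, W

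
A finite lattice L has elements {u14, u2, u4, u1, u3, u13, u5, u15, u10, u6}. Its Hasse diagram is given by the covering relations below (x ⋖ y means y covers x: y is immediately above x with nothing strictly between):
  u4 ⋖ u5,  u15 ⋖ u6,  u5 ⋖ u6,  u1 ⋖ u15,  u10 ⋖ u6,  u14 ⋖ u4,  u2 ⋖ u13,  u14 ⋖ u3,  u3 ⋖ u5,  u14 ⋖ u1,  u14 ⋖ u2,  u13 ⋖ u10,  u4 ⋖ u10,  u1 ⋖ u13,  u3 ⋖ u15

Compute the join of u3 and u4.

u5

Common upper bounds of {u3, u4}: u5, u6.
The least among these is u5.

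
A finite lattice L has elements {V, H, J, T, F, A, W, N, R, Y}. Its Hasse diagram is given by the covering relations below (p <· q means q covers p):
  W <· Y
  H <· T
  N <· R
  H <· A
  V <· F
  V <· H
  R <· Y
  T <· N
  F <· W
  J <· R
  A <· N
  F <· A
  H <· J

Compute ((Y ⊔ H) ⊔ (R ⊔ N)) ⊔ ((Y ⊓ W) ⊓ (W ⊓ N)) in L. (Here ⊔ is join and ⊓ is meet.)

Y

Y ∨ H = Y
R ∨ N = R
Y ∨ R = Y
Y ∧ W = W
W ∧ N = F
W ∧ F = F
Y ∨ F = Y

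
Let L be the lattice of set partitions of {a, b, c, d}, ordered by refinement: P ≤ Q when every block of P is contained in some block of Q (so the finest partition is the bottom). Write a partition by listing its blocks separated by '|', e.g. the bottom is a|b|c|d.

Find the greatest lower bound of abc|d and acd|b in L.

Common lower bounds of {abc|d, acd|b}: ac|b|d, a|b|c|d.
The greatest among these is ac|b|d.

ac|b|d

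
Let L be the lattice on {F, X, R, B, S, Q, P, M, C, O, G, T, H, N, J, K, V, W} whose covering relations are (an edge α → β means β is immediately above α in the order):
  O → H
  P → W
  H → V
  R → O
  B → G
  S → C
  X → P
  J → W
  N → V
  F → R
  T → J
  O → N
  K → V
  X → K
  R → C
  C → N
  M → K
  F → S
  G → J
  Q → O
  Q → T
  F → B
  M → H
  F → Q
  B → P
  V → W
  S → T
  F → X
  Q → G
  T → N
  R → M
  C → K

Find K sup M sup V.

Common upper bounds of {K, M, V}: V, W.
The least among these is V.

V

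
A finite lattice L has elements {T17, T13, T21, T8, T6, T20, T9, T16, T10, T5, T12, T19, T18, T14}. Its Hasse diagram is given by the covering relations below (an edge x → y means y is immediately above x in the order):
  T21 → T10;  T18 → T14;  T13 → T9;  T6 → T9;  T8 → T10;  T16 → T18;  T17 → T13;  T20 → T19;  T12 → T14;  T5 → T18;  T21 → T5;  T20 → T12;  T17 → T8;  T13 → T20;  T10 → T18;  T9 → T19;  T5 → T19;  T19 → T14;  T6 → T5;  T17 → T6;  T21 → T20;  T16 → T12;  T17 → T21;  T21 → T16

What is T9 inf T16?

T17

Common lower bounds of {T9, T16}: T17.
The greatest among these is T17.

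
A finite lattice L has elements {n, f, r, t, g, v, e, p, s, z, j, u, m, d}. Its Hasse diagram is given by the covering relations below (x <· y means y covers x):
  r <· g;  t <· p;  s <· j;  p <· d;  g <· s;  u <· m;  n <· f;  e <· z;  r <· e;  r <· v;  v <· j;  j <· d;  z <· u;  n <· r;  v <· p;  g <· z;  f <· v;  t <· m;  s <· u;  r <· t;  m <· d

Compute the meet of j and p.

Common lower bounds of {j, p}: f, n, r, v.
The greatest among these is v.

v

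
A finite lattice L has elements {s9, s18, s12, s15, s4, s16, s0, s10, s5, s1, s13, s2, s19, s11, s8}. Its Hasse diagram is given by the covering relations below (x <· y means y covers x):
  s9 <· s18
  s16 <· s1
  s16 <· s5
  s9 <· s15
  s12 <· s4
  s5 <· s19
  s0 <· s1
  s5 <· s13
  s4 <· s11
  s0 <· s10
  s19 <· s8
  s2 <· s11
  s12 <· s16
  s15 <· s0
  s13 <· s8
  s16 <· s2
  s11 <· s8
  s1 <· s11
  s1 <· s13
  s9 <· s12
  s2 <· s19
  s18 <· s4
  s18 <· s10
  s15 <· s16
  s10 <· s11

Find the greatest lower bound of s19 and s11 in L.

s2

Common lower bounds of {s19, s11}: s12, s15, s16, s2, s9.
The greatest among these is s2.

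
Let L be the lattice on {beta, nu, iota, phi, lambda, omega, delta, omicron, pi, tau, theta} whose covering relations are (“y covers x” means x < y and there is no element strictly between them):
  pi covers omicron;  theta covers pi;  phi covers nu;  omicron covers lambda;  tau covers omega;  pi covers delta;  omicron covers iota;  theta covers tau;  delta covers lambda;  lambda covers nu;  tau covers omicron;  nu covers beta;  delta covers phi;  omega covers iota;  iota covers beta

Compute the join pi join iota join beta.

pi

Common upper bounds of {pi, iota, beta}: pi, theta.
The least among these is pi.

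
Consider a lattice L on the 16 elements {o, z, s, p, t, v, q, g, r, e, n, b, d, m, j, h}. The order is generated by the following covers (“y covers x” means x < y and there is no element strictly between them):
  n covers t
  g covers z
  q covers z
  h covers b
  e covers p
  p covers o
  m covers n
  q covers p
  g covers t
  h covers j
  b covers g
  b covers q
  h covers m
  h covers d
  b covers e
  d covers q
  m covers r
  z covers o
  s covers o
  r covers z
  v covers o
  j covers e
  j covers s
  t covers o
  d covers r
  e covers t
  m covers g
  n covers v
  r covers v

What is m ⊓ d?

Common lower bounds of {m, d}: o, r, v, z.
The greatest among these is r.

r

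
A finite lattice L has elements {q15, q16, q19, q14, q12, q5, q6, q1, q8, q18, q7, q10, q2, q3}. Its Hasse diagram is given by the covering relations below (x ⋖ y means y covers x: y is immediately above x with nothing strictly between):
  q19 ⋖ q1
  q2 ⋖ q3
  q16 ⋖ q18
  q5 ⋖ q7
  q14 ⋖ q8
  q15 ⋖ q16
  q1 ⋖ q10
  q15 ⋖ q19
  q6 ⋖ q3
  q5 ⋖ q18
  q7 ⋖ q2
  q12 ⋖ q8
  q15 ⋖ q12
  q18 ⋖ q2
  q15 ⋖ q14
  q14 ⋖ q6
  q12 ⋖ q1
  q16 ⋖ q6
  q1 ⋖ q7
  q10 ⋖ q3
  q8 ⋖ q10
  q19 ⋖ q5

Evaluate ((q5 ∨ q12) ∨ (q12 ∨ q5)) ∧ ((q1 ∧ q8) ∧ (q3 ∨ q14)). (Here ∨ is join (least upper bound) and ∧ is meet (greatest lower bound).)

q12

q5 ∨ q12 = q7
q12 ∨ q5 = q7
q7 ∨ q7 = q7
q1 ∧ q8 = q12
q3 ∨ q14 = q3
q12 ∧ q3 = q12
q7 ∧ q12 = q12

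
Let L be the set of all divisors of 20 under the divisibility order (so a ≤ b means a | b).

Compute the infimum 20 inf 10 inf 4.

2

In the divisibility order, the meet is the greatest common divisor: gcd(20, 10, 4) = 2.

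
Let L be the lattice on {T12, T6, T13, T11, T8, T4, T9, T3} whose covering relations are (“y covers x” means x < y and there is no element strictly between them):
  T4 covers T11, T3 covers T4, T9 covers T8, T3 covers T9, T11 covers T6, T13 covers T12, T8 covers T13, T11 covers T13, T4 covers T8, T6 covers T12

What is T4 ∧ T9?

T8

Common lower bounds of {T4, T9}: T12, T13, T8.
The greatest among these is T8.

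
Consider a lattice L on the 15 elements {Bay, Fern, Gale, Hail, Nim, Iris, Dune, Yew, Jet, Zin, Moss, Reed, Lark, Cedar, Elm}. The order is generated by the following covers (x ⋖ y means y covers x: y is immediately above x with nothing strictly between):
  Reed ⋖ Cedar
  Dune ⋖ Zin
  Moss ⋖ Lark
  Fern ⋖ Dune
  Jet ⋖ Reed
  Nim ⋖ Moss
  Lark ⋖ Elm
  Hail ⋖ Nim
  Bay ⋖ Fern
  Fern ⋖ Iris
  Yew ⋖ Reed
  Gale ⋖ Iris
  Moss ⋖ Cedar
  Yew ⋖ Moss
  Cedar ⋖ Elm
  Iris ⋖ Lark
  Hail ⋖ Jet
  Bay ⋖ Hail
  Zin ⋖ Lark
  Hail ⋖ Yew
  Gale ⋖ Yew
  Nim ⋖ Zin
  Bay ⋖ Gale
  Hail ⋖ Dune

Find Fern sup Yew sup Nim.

Lark

Common upper bounds of {Fern, Yew, Nim}: Elm, Lark.
The least among these is Lark.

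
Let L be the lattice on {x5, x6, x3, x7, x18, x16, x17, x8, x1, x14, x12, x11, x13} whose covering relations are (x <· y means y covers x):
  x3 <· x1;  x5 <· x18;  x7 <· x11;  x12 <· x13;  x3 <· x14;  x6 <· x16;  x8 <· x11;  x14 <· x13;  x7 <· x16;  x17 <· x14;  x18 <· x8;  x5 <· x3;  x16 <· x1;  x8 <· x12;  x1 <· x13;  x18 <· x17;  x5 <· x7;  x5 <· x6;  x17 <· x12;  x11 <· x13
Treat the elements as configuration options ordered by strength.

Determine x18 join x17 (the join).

x17

Common upper bounds of {x18, x17}: x12, x13, x14, x17.
The least among these is x17.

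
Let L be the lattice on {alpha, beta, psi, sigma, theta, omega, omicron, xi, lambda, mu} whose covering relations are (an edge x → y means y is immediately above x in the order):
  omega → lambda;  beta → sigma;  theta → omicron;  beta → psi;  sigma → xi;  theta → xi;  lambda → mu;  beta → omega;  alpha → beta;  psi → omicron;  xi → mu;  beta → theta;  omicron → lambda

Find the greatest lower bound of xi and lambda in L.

theta

Common lower bounds of {xi, lambda}: alpha, beta, theta.
The greatest among these is theta.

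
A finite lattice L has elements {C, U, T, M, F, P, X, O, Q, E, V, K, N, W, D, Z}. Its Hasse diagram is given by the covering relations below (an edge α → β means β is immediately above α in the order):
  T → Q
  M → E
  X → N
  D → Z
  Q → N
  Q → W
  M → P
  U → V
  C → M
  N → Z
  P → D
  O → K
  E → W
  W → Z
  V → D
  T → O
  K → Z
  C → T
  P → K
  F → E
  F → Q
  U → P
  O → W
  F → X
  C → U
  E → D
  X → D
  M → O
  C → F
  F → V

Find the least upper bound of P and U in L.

Common upper bounds of {P, U}: D, K, P, Z.
The least among these is P.

P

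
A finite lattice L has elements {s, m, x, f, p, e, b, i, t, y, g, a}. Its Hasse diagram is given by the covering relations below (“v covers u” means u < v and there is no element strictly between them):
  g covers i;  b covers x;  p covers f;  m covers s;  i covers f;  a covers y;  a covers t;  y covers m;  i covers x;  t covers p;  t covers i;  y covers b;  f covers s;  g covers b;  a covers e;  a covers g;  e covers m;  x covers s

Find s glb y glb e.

s

Common lower bounds of {s, y, e}: s.
The greatest among these is s.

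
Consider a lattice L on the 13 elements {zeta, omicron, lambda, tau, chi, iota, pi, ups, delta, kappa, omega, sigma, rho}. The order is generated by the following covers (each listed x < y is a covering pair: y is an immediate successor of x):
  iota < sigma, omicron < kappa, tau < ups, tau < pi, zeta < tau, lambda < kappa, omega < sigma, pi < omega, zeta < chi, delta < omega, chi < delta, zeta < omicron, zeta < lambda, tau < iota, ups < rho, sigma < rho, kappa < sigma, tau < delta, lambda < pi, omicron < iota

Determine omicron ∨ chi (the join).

Common upper bounds of {omicron, chi}: rho, sigma.
The least among these is sigma.

sigma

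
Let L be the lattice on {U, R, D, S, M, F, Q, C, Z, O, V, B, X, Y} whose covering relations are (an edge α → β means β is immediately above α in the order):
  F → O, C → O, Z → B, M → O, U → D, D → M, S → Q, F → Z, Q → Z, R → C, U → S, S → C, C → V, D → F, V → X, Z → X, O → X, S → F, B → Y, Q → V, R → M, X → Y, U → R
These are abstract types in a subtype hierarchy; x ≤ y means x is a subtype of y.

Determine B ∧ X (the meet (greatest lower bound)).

Z

Common lower bounds of {B, X}: D, F, Q, S, U, Z.
The greatest among these is Z.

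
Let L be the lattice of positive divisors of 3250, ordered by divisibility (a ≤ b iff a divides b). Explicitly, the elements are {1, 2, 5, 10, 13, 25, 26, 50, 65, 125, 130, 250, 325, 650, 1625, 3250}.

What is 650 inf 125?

25

Common lower bounds of {650, 125}: 1, 25, 5.
The greatest among these is 25.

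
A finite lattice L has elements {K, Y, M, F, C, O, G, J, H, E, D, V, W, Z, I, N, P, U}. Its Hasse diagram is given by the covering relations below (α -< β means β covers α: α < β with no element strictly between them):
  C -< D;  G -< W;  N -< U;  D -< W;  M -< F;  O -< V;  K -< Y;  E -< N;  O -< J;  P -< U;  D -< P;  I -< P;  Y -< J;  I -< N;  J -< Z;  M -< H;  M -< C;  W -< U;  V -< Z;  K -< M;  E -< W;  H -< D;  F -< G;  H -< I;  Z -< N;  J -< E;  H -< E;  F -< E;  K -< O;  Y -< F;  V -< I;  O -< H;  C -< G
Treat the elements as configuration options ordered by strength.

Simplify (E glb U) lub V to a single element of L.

N

E ∧ U = E
E ∨ V = N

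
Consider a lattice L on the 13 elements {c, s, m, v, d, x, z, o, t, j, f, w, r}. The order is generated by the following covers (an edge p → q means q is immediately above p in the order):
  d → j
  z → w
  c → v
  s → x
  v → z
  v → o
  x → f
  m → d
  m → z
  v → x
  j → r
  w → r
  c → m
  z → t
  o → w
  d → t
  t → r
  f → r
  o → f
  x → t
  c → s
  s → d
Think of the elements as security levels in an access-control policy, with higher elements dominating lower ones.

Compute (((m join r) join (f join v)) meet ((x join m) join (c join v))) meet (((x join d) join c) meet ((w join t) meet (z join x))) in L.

t

m ∨ r = r
f ∨ v = f
r ∨ f = r
x ∨ m = t
c ∨ v = v
t ∨ v = t
r ∧ t = t
x ∨ d = t
t ∨ c = t
w ∨ t = r
z ∨ x = t
r ∧ t = t
t ∧ t = t
t ∧ t = t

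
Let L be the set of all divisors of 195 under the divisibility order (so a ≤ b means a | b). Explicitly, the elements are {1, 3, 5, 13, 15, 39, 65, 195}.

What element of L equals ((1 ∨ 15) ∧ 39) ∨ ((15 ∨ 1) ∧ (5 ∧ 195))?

15

1 ∨ 15 = 15
15 ∧ 39 = 3
15 ∨ 1 = 15
5 ∧ 195 = 5
15 ∧ 5 = 5
3 ∨ 5 = 15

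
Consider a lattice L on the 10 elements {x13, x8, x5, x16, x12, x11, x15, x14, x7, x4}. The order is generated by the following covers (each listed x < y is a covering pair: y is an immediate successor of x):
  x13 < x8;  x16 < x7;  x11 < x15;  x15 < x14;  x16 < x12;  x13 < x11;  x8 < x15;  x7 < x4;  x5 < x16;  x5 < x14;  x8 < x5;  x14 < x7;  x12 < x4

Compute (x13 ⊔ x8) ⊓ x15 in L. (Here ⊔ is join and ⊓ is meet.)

x8

x13 ∨ x8 = x8
x8 ∧ x15 = x8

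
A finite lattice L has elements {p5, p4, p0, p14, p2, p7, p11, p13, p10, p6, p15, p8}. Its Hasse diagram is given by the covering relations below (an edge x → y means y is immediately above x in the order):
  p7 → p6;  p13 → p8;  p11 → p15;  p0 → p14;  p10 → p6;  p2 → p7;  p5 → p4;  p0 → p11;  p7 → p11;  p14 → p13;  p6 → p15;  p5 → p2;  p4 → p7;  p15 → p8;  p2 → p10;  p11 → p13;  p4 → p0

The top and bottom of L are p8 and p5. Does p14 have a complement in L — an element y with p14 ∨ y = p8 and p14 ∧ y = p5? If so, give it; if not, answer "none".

p10

Need y with p14 ∨ y = p8 and p14 ∧ y = p5.
Checking each element gives: p10.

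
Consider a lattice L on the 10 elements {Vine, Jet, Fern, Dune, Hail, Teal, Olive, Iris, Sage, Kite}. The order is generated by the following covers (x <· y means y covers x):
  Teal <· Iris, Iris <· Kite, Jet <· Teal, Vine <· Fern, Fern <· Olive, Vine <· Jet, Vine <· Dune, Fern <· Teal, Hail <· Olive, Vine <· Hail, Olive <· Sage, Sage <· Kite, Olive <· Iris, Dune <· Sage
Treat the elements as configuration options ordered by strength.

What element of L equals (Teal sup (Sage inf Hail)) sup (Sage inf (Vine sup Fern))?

Sage ∧ Hail = Hail
Teal ∨ Hail = Iris
Vine ∨ Fern = Fern
Sage ∧ Fern = Fern
Iris ∨ Fern = Iris

Iris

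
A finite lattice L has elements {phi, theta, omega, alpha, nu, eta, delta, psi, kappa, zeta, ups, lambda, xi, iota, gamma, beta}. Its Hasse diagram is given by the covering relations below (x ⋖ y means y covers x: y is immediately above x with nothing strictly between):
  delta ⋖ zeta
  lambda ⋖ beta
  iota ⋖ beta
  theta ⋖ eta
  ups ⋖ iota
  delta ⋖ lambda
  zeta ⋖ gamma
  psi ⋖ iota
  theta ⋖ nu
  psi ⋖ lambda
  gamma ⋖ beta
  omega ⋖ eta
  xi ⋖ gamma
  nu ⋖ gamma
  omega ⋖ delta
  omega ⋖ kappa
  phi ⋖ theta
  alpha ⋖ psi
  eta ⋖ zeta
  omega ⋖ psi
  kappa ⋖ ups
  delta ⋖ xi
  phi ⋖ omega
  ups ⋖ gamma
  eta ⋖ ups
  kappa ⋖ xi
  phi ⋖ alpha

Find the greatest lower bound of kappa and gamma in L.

Common lower bounds of {kappa, gamma}: kappa, omega, phi.
The greatest among these is kappa.

kappa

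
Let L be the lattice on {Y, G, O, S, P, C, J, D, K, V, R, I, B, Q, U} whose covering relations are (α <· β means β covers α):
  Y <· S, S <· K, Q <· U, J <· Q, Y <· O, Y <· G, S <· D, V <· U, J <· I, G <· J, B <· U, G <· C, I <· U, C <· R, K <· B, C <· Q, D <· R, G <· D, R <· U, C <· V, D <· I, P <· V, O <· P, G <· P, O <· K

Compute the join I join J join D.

I

Common upper bounds of {I, J, D}: I, U.
The least among these is I.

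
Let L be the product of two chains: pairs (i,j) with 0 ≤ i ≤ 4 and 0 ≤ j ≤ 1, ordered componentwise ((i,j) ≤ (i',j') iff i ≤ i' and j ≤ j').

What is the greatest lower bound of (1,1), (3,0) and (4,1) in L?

Common lower bounds of {(1,1), (3,0), (4,1)}: (0,0), (1,0).
The greatest among these is (1,0).

(1,0)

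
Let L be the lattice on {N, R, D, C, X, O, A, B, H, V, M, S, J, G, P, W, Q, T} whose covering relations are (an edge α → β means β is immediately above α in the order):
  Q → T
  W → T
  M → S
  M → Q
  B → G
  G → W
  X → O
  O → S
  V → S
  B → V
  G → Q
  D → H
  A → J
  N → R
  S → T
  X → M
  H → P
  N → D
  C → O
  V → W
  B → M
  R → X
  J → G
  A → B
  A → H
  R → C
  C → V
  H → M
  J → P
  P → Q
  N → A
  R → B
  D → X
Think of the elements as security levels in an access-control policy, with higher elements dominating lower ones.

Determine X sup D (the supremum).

X

Common upper bounds of {X, D}: M, O, Q, S, T, X.
The least among these is X.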